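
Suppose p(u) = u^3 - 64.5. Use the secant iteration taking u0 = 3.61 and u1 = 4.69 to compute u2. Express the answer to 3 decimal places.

3.946

p(3.61) = -17.45412, p(4.69) = 38.66171
u2 = 4.69000 − 38.66171·(4.69000 − 3.61000) / (38.66171 − (-17.45412)) = 4.69000 − (41.75465)/(56.11583) = 3.94592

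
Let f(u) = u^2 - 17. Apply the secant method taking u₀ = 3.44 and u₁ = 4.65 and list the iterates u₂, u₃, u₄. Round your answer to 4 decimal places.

f(3.44) = -5.166400, f(4.65) = 4.622500
u₂ = 4.650000 − 4.622500·(4.650000 − 3.440000) / (4.622500 − (-5.166400)) = 4.650000 − (5.593225)/(9.788900) = 4.078616
f(4.078616) = -0.364895
u₃ = 4.078616 − (-0.364895)·(4.078616 − 4.650000) / (-0.364895 − 4.622500) = 4.078616 − (0.208495)/(-4.987395) = 4.120420
f(4.120420) = -0.022139
u₄ = 4.120420 − (-0.022139)·(4.120420 − 4.078616) / (-0.022139 − (-0.364895)) = 4.120420 − (-0.000926)/(0.342756) = 4.123120

4.0786, 4.1204, 4.1231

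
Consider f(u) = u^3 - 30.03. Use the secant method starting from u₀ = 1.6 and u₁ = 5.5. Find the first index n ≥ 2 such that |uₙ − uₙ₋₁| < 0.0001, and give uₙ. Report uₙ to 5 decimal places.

n = 8, uₙ = 3.10827

f(1.6) = -25.9340000, f(5.5) = 136.3450000
u₂ = 5.5000000 − 136.3450000·(3.9000000)/(162.2790000) = 2.2232636;  |Δ| = 3.2767364
f(2.2232636) = -19.0406275
u₃ = 2.2232636 − (-19.0406275)·(-3.2767364)/(-155.3856275) = 2.6247880;  |Δ| = 0.4015244
f(2.6247880) = -11.9464913
u₄ = 2.6247880 − (-11.9464913)·(0.4015244)/(7.0941362) = 3.3009531;  |Δ| = 0.6761651
f(3.3009531) = 5.9381474
u₅ = 3.3009531 − 5.9381474·(0.6761651)/(17.8846386) = 3.0764494;  |Δ| = 0.2245037
f(3.0764494) = -0.9128191
u₆ = 3.0764494 − (-0.9128191)·(-0.2245037)/(-6.8509665) = 3.1063621;  |Δ| = 0.0299128
f(3.1063621) = -0.0552026
u₇ = 3.1063621 − (-0.0552026)·(0.0299128)/(0.8576164) = 3.1082876;  |Δ| = 0.0019254
f(3.1082876) = 0.0005696
u₈ = 3.1082876 − 0.0005696·(0.0019254)/(0.0557722) = 3.1082679;  |Δ| = 0.0000197
|u₈ − u₇| = 0.0000197 < 0.0001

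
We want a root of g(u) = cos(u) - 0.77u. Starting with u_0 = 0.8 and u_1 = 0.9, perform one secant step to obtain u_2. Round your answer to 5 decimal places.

0.85306

g(0.8) = 0.0807067, g(0.9) = -0.0713900
u_2 = 0.9000000 − (-0.0713900)·(0.9000000 − 0.8000000) / (-0.0713900 − 0.0807067) = 0.9000000 − (-0.0071390)/(-0.1520967) = 0.8530627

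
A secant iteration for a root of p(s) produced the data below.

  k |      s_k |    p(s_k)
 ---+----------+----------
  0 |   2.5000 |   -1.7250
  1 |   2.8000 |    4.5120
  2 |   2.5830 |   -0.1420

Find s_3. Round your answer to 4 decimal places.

s_3 = 2.5830 − (-0.1420)·(2.5830 − 2.8000) / (-0.1420 − 4.5120)
   = 2.5830 − (0.030814)/(-4.654000) = 2.589621

2.5896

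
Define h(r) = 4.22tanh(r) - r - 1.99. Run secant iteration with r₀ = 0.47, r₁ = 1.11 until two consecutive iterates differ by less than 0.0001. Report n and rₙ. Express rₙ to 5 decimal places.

n = 7, rₙ = 0.79109

h(0.47) = -0.6107989, h(1.11) = 0.2931433
r₂ = 1.1100000 − 0.2931433·(0.6400000)/(0.9039422) = 0.9024517;  |Δ| = 0.2075483
h(0.9024517) = 0.1353542
r₃ = 0.9024517 − 0.1353542·(-0.2075483)/(-0.1577891) = 0.7244132;  |Δ| = 0.1780384
h(0.7244132) = -0.0995514
r₄ = 0.7244132 − (-0.0995514)·(-0.1780384)/(-0.2349055) = 0.7998647;  |Δ| = 0.0754515
h(0.7998647) = 0.0120512
r₅ = 0.7998647 − 0.0120512·(0.0754515)/(0.1116026) = 0.7917172;  |Δ| = 0.0081475
h(0.7917172) = 0.0008694
r₆ = 0.7917172 − 0.0008694·(-0.0081475)/(-0.0111818) = 0.7910837;  |Δ| = 0.0006335
h(0.7910837) = -0.0000087
r₇ = 0.7910837 − (-0.0000087)·(-0.0006335)/(-0.0008782) = 0.7910900;  |Δ| = 0.0000063
|r₇ − r₆| = 0.0000063 < 0.0001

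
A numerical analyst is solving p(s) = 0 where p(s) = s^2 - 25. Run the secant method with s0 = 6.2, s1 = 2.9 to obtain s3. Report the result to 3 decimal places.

p(6.2) = 13.44000, p(2.9) = -16.59000
s2 = 2.90000 − (-16.59000)·(2.90000 − 6.20000) / (-16.59000 − 13.44000) = 2.90000 − (54.74700)/(-30.03000) = 4.72308
p(4.72308) = -2.69254
s3 = 4.72308 − (-2.69254)·(4.72308 − 2.90000) / (-2.69254 − (-16.59000)) = 4.72308 − (-4.90872)/(13.89746) = 5.07629

5.076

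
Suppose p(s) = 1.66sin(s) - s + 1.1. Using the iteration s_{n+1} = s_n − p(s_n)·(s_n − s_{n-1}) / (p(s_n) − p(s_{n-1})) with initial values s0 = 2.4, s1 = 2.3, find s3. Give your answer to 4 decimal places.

2.3179

p(2.4) = -0.178731, p(2.3) = 0.037871
s2 = 2.300000 − 0.037871·(2.300000 − 2.400000) / (0.037871 − (-0.178731)) = 2.300000 − (-0.003787)/(0.216602) = 2.317484
p(2.317484) = 0.000861
s3 = 2.317484 − 0.000861·(2.317484 − 2.300000) / (0.000861 − 0.037871) = 2.317484 − (0.000015)/(-0.037010) = 2.317891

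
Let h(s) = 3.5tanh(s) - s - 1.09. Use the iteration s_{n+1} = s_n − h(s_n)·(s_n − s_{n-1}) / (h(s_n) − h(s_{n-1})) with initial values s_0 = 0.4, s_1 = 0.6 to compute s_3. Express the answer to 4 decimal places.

0.4839

h(0.4) = -0.160179, h(0.6) = 0.189673
s_2 = 0.600000 − 0.189673·(0.600000 − 0.400000) / (0.189673 − (-0.160179)) = 0.600000 − (0.037935)/(0.349852) = 0.491569
h(0.491569) = 0.012545
s_3 = 0.491569 − 0.012545·(0.491569 − 0.600000) / (0.012545 − 0.189673) = 0.491569 − (-0.001360)/(-0.177129) = 0.483890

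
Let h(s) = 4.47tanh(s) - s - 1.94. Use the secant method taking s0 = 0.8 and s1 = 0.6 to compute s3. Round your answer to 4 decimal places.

h(0.8) = 0.228244, h(0.6) = -0.139388
s2 = 0.600000 − (-0.139388)·(0.600000 − 0.800000) / (-0.139388 − 0.228244) = 0.600000 − (0.027878)/(-0.367633) = 0.675830
h(0.675830) = 0.016114
s3 = 0.675830 − 0.016114·(0.675830 − 0.600000) / (0.016114 − (-0.139388)) = 0.675830 − (0.001222)/(0.155503) = 0.667972

0.6680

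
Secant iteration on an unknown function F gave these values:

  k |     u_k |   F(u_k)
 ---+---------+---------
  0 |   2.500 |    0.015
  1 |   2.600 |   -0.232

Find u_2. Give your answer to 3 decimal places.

2.506

u_2 = 2.600 − (-0.232)·(2.600 − 2.500) / (-0.232 − 0.015)
   = 2.600 − (-0.02320)/(-0.24700) = 2.50607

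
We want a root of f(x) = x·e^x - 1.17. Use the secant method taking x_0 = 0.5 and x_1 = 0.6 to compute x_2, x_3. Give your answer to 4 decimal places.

0.6285, 0.6257

f(0.5) = -0.345639, f(0.6) = -0.076729
x_2 = 0.600000 − (-0.076729)·(0.600000 − 0.500000) / (-0.076729 − (-0.345639)) = 0.600000 − (-0.007673)/(0.268911) = 0.628533
f(0.628533) = 0.008411
x_3 = 0.628533 − 0.008411·(0.628533 − 0.600000) / (0.008411 − (-0.076729)) = 0.628533 − (0.000240)/(0.085139) = 0.625714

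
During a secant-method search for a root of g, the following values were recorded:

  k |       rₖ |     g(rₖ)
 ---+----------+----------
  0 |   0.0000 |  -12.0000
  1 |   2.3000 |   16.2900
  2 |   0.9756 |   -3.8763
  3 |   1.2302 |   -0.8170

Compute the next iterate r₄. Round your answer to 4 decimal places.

r₄ = 1.2302 − (-0.8170)·(1.2302 − 0.9756) / (-0.8170 − (-3.8763))
   = 1.2302 − (-0.208008)/(3.059300) = 1.298192

1.2982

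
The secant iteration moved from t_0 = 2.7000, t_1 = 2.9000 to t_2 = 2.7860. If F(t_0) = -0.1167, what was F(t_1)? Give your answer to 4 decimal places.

The secant line through (2.7000, -0.1167) and (2.9000, F(t_1)) crosses zero at t_2 = 2.7860.
So (2.7000, -0.1167), (2.9000, F(t_1)), (2.7860, 0) are collinear:
F(t_1) = -0.1167 · (2.9000 − 2.7860) / (2.7000 − 2.7860) = -0.1167 · (0.114000)/(-0.086000) = 0.154695

0.1547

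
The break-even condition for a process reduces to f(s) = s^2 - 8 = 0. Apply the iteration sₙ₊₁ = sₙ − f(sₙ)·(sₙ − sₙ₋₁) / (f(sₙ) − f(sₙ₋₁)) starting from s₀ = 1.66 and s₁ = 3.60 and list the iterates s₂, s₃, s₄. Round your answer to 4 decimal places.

f(1.66) = -5.244400, f(3.60) = 4.960000
s₂ = 3.600000 − 4.960000·(3.600000 − 1.660000) / (4.960000 − (-5.244400)) = 3.600000 − (9.622400)/(10.204400) = 2.657034
f(2.657034) = -0.940169
s₃ = 2.657034 − (-0.940169)·(2.657034 − 3.600000) / (-0.940169 − 4.960000) = 2.657034 − (0.886547)/(-5.900169) = 2.807292
f(2.807292) = -0.119111
s₄ = 2.807292 − (-0.119111)·(2.807292 − 2.657034) / (-0.119111 − (-0.940169)) = 2.807292 − (-0.017897)/(0.821058) = 2.829090

2.6570, 2.8073, 2.8291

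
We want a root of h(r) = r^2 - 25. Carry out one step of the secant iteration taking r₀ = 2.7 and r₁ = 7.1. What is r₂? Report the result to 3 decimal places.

4.507

h(2.7) = -17.71000, h(7.1) = 25.41000
r₂ = 7.10000 − 25.41000·(7.10000 − 2.70000) / (25.41000 − (-17.71000)) = 7.10000 − (111.80400)/(43.12000) = 4.50714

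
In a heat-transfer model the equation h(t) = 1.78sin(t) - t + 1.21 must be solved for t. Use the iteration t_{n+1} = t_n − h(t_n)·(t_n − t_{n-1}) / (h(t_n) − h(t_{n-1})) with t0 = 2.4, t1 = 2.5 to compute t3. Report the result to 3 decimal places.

h(2.4) = 0.01232, h(2.5) = -0.22472
t2 = 2.50000 − (-0.22472)·(2.50000 − 2.40000) / (-0.22472 − 0.01232) = 2.50000 − (-0.02247)/(-0.23704) = 2.40520
h(2.40520) = 0.00028
t3 = 2.40520 − 0.00028·(2.40520 − 2.50000) / (0.00028 − (-0.22472)) = 2.40520 − (-0.00003)/(0.22500) = 2.40532

2.405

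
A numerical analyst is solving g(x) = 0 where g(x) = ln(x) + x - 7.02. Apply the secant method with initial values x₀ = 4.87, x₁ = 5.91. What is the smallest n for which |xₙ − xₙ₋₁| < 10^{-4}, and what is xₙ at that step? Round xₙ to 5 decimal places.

n = 4, xₙ = 5.34402

g(4.87) = -0.5669061, g(5.91) = 0.6666458
x₂ = 5.9100000 − 0.6666458·(1.0400000)/(1.2335519) = 5.3479550;  |Δ| = 0.5620450
g(5.3479550) = 0.0046693
x₃ = 5.3479550 − 0.0046693·(-0.5620450)/(-0.6619766) = 5.3439906;  |Δ| = 0.0039644
g(5.3439906) = -0.0000367
x₄ = 5.3439906 − (-0.0000367)·(-0.0039644)/(-0.0047060) = 5.3440215;  |Δ| = 0.0000309
|x₄ − x₃| = 0.0000309 < 10^{-4}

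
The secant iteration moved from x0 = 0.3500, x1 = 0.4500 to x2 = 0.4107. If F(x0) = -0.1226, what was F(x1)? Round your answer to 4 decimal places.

0.0794

The secant line through (0.3500, -0.1226) and (0.4500, F(x1)) crosses zero at x2 = 0.4107.
So (0.3500, -0.1226), (0.4500, F(x1)), (0.4107, 0) are collinear:
F(x1) = -0.1226 · (0.4500 − 0.4107) / (0.3500 − 0.4107) = -0.1226 · (0.039300)/(-0.060700) = 0.079377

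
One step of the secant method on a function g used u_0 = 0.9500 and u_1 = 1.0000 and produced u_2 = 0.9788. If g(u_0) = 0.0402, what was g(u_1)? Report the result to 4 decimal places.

The secant line through (0.9500, 0.0402) and (1.0000, g(u_1)) crosses zero at u_2 = 0.9788.
So (0.9500, 0.0402), (1.0000, g(u_1)), (0.9788, 0) are collinear:
g(u_1) = 0.0402 · (1.0000 − 0.9788) / (0.9500 − 0.9788) = 0.0402 · (0.021200)/(-0.028800) = -0.029592

-0.0296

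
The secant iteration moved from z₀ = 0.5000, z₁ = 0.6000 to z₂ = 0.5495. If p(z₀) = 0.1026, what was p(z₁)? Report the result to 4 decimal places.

-0.1047

The secant line through (0.5000, 0.1026) and (0.6000, p(z₁)) crosses zero at z₂ = 0.5495.
So (0.5000, 0.1026), (0.6000, p(z₁)), (0.5495, 0) are collinear:
p(z₁) = 0.1026 · (0.6000 − 0.5495) / (0.5000 − 0.5495) = 0.1026 · (0.050500)/(-0.049500) = -0.104673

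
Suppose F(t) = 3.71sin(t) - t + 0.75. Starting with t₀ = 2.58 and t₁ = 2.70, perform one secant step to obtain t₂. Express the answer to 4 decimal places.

2.6143

F(2.58) = 0.145705, F(2.70) = -0.364421
t₂ = 2.700000 − (-0.364421)·(2.700000 − 2.580000) / (-0.364421 − 0.145705) = 2.700000 − (-0.043730)/(-0.510125) = 2.614275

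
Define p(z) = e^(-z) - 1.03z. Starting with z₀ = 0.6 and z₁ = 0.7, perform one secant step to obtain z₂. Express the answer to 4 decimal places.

0.5554

p(0.6) = -0.069188, p(0.7) = -0.224415
z₂ = 0.700000 − (-0.224415)·(0.700000 − 0.600000) / (-0.224415 − (-0.069188)) = 0.700000 − (-0.022441)/(-0.155226) = 0.555427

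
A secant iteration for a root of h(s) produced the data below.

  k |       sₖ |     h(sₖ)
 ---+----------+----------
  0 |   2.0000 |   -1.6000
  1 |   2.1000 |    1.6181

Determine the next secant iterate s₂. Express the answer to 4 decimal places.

2.0497

s₂ = 2.1000 − 1.6181·(2.1000 − 2.0000) / (1.6181 − (-1.6000))
   = 2.1000 − (0.161810)/(3.218100) = 2.049719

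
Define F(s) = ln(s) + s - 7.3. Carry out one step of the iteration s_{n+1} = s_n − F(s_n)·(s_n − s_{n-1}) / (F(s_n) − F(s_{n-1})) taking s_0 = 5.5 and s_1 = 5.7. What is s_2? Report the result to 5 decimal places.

F(5.5) = -0.0952519, F(5.7) = 0.1404662
s_2 = 5.7000000 − 0.1404662·(5.7000000 − 5.5000000) / (0.1404662 − (-0.0952519)) = 5.7000000 − (0.0280932)/(0.2357181) = 5.5808185

5.58082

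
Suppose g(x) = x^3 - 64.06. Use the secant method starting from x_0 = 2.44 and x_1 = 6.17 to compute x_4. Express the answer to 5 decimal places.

g(2.44) = -49.5332160, g(6.17) = 170.8251130
x_2 = 6.1700000 − 170.8251130·(6.1700000 − 2.4400000) / (170.8251130 − (-49.5332160)) = 6.1700000 − (637.1776715)/(220.3583290) = 3.2784475
g(3.2784475) = -28.8225307
x_3 = 3.2784475 − (-28.8225307)·(3.2784475 − 6.1700000) / (-28.8225307 − 170.8251130) = 3.2784475 − (83.3418600)/(-199.6476437) = 3.6958923
g(3.6958923) = -13.5755172
x_4 = 3.6958923 − (-13.5755172)·(3.6958923 − 3.2784475) / (-13.5755172 − (-28.8225307)) = 3.6958923 − (-5.6670283)/(15.2470135) = 4.0675735

4.06757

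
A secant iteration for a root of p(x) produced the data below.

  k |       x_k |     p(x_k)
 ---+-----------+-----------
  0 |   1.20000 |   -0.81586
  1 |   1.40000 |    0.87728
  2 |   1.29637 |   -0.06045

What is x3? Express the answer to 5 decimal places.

x3 = 1.29637 − (-0.06045)·(1.29637 − 1.40000) / (-0.06045 − 0.87728)
   = 1.29637 − (0.0062644)/(-0.9377300) = 1.3030504

1.30305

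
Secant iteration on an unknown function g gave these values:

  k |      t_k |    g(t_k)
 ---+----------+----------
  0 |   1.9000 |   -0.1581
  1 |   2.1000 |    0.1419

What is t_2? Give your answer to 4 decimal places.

2.0054

t_2 = 2.1000 − 0.1419·(2.1000 − 1.9000) / (0.1419 − (-0.1581))
   = 2.1000 − (0.028380)/(0.300000) = 2.005400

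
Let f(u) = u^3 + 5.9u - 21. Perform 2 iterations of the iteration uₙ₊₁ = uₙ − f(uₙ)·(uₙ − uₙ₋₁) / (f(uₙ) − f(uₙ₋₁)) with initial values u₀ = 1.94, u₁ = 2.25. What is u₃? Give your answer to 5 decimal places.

f(1.94) = -2.2526160, f(2.25) = 3.6656250
u₂ = 2.2500000 − 3.6656250·(2.2500000 − 1.9400000) / (3.6656250 − (-2.2526160)) = 2.2500000 − (1.1363437)/(5.9182410) = 2.0579930
f(2.0579930) = -0.1415513
u₃ = 2.0579930 − (-0.1415513)·(2.0579930 − 2.2500000) / (-0.1415513 − 3.6656250) = 2.0579930 − (0.0271788)/(-3.8071763) = 2.0651318

2.06513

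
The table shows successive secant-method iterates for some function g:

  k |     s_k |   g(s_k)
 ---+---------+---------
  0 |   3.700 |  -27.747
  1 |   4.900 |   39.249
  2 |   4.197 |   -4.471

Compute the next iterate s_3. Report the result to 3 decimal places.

s_3 = 4.197 − (-4.471)·(4.197 − 4.900) / (-4.471 − 39.249)
   = 4.197 − (3.14311)/(-43.72000) = 4.26889

4.269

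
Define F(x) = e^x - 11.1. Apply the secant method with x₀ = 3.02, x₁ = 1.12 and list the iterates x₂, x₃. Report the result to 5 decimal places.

1.99607, 2.75888

F(3.02) = 9.3912917, F(1.12) = -8.0351458
x₂ = 1.1200000 − (-8.0351458)·(1.1200000 − 3.0200000) / (-8.0351458 − 9.3912917) = 1.1200000 − (15.2667770)/(-17.4264375) = 1.9960699
F(1.9960699) = -3.7399268
x₃ = 1.9960699 − (-3.7399268)·(1.9960699 − 1.1200000) / (-3.7399268 − (-8.0351458)) = 1.9960699 − (-3.2764372)/(4.2952190) = 2.7588802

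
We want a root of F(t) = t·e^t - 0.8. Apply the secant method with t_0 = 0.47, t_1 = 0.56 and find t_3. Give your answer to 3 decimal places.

F(0.47) = -0.04800, F(0.56) = 0.18038
t_2 = 0.56000 − 0.18038·(0.56000 − 0.47000) / (0.18038 − (-0.04800)) = 0.56000 − (0.01623)/(0.22838) = 0.48892
F(0.48892) = -0.00280
t_3 = 0.48892 − (-0.00280)·(0.48892 − 0.56000) / (-0.00280 − 0.18038) = 0.48892 − (0.00020)/(-0.18317) = 0.49000

0.490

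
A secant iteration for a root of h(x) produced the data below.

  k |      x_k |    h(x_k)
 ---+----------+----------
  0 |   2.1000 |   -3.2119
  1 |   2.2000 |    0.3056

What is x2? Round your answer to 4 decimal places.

2.1913

x2 = 2.2000 − 0.3056·(2.2000 − 2.1000) / (0.3056 − (-3.2119))
   = 2.2000 − (0.030560)/(3.517500) = 2.191312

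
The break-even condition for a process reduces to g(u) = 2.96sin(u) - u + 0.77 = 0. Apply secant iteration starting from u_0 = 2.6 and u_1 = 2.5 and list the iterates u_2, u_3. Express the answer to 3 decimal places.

g(2.6) = -0.30412, g(2.5) = 0.04148
u_2 = 2.50000 − 0.04148·(2.50000 − 2.60000) / (0.04148 − (-0.30412)) = 2.50000 − (-0.00415)/(0.34559) = 2.51200
g(2.51200) = 0.00089
u_3 = 2.51200 − 0.00089·(2.51200 − 2.50000) / (0.00089 − 0.04148) = 2.51200 − (0.00001)/(-0.04059) = 2.51226

2.512, 2.512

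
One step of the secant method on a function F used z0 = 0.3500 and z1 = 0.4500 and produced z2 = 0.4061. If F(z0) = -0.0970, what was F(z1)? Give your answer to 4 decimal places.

0.0759

The secant line through (0.3500, -0.0970) and (0.4500, F(z1)) crosses zero at z2 = 0.4061.
So (0.3500, -0.0970), (0.4500, F(z1)), (0.4061, 0) are collinear:
F(z1) = -0.0970 · (0.4500 − 0.4061) / (0.3500 − 0.4061) = -0.0970 · (0.043900)/(-0.056100) = 0.075906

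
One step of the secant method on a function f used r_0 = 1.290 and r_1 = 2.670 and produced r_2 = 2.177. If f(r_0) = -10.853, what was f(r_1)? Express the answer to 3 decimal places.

6.032

The secant line through (1.290, -10.853) and (2.670, f(r_1)) crosses zero at r_2 = 2.177.
So (1.290, -10.853), (2.670, f(r_1)), (2.177, 0) are collinear:
f(r_1) = -10.853 · (2.670 − 2.177) / (1.290 − 2.177) = -10.853 · (0.49300)/(-0.88700) = 6.03216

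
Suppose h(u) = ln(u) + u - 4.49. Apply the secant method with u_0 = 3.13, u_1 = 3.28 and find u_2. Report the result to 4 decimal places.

h(3.13) = -0.218967, h(3.28) = -0.022157
u_2 = 3.280000 − (-0.022157)·(3.280000 − 3.130000) / (-0.022157 − (-0.218967)) = 3.280000 − (-0.003323)/(0.196810) = 3.296887

3.2969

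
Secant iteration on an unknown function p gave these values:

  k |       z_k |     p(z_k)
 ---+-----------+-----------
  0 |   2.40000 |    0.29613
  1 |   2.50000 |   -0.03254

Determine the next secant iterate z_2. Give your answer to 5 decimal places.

z_2 = 2.50000 − (-0.03254)·(2.50000 − 2.40000) / (-0.03254 − 0.29613)
   = 2.50000 − (-0.0032540)/(-0.3286700) = 2.4900995

2.49010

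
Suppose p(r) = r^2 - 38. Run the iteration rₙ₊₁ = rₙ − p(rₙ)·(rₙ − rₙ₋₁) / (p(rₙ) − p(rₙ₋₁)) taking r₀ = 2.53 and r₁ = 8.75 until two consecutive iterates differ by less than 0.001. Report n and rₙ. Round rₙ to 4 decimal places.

p(2.53) = -31.599100, p(8.75) = 38.562500
r₂ = 8.750000 − 38.562500·(6.220000)/(70.161600) = 5.331339;  |Δ| = 3.418661
p(5.331339) = -9.576828
r₃ = 5.331339 − (-9.576828)·(-3.418661)/(-48.139328) = 6.011446;  |Δ| = 0.680108
p(6.011446) = -1.862512
r₄ = 6.011446 − (-1.862512)·(0.680108)/(7.714317) = 6.175649;  |Δ| = 0.164202
p(6.175649) = 0.138638
r₅ = 6.175649 − 0.138638·(0.164202)/(2.001149) = 6.164273;  |Δ| = 0.011376
p(6.164273) = -0.001739
r₆ = 6.164273 − (-0.001739)·(-0.011376)/(-0.140376) = 6.164414;  |Δ| = 0.000141
|r₆ − r₅| = 0.000141 < 0.001

n = 6, rₙ = 6.1644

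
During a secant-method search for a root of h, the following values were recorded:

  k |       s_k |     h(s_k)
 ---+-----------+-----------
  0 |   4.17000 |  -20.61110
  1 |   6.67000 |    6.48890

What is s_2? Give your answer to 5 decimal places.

s_2 = 6.67000 − 6.48890·(6.67000 − 4.17000) / (6.48890 − (-20.61110))
   = 6.67000 − (16.2222500)/(27.1000000) = 6.0713930

6.07139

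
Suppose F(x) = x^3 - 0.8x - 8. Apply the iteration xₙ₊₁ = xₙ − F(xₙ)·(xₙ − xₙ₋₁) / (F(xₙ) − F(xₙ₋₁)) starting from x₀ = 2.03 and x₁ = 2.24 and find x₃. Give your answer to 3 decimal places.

F(2.03) = -1.25857, F(2.24) = 1.44742
x₂ = 2.24000 − 1.44742·(2.24000 − 2.03000) / (1.44742 − (-1.25857)) = 2.24000 − (0.30396)/(2.70600) = 2.12767
F(2.12767) = -0.07019
x₃ = 2.12767 − (-0.07019)·(2.12767 − 2.24000) / (-0.07019 − 1.44742) = 2.12767 − (0.00788)/(-1.51761) = 2.13287

2.133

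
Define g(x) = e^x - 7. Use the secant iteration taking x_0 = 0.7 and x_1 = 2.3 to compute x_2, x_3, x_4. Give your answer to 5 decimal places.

1.70221, 1.90386, 1.95128

g(0.7) = -4.9862473, g(2.3) = 2.9741825
x_2 = 2.3000000 − 2.9741825·(2.3000000 − 0.7000000) / (2.9741825 − (-4.9862473)) = 2.3000000 − (4.7586919)/(7.9604297) = 1.7022067
g(1.7022067) = -1.5139602
x_3 = 1.7022067 − (-1.5139602)·(1.7022067 − 2.3000000) / (-1.5139602 − 2.9741825) = 1.7022067 − (0.9050353)/(-4.4881426) = 1.9038570
g(1.9038570) = -0.2882686
x_4 = 1.9038570 − (-0.2882686)·(1.9038570 − 1.7022067) / (-0.2882686 − (-1.5139602)) = 1.9038570 − (-0.0581294)/(1.2256916) = 1.9512828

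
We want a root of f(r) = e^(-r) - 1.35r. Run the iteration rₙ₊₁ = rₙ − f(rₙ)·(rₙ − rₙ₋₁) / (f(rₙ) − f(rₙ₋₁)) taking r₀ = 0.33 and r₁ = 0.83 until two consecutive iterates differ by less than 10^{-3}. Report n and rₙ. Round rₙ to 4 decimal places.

n = 4, rₙ = 0.4652

f(0.33) = 0.273424, f(0.83) = -0.684451
r₂ = 0.830000 − (-0.684451)·(0.500000)/(-0.957874) = 0.472724;  |Δ| = 0.357276
f(0.472724) = -0.014876
r₃ = 0.472724 − (-0.014876)·(-0.357276)/(0.669575) = 0.464787;  |Δ| = 0.007937
f(0.464787) = 0.000807
r₄ = 0.464787 − 0.000807·(-0.007937)/(0.015683) = 0.465195;  |Δ| = 0.000408
|r₄ − r₃| = 0.000408 < 10^{-3}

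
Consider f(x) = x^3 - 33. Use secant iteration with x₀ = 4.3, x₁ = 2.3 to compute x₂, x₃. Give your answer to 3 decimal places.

f(4.3) = 46.50700, f(2.3) = -20.83300
x₂ = 2.30000 − (-20.83300)·(2.30000 − 4.30000) / (-20.83300 − 46.50700) = 2.30000 − (41.66600)/(-67.34000) = 2.91874
f(2.91874) = -8.13511
x₃ = 2.91874 − (-8.13511)·(2.91874 − 2.30000) / (-8.13511 − (-20.83300)) = 2.91874 − (-5.03352)/(12.69789) = 3.31515

2.919, 3.315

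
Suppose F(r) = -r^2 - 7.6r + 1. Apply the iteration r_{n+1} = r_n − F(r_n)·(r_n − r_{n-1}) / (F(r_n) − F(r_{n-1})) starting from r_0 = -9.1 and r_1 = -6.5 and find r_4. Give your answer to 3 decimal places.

-7.728

F(-9.1) = -12.65000, F(-6.5) = 8.15000
r_2 = -6.50000 − 8.15000·(-6.50000 − (-9.10000)) / (8.15000 − (-12.65000)) = -6.50000 − (21.19000)/(20.80000) = -7.51875
F(-7.51875) = 1.61090
r_3 = -7.51875 − 1.61090·(-7.51875 − (-6.50000)) / (1.61090 − 8.15000) = -7.51875 − (-1.64110)/(-6.53910) = -7.76972
F(-7.76972) = -0.31866
r_4 = -7.76972 − (-0.31866)·(-7.76972 − (-7.51875)) / (-0.31866 − 1.61090) = -7.76972 − (0.07997)/(-1.92956) = -7.72827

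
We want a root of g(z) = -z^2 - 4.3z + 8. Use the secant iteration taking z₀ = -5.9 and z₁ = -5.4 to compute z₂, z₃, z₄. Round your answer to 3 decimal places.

-5.694, -5.703, -5.703

g(-5.9) = -1.44000, g(-5.4) = 2.06000
z₂ = -5.40000 − 2.06000·(-5.40000 − (-5.90000)) / (2.06000 − (-1.44000)) = -5.40000 − (1.03000)/(3.50000) = -5.69429
g(-5.69429) = 0.06054
z₃ = -5.69429 − 0.06054·(-5.69429 − (-5.40000)) / (0.06054 − 2.06000) = -5.69429 − (-0.01782)/(-1.99946) = -5.70320
g(-5.70320) = -0.00270
z₄ = -5.70320 − (-0.00270)·(-5.70320 − (-5.69429)) / (-0.00270 − 0.06054) = -5.70320 − (0.00002)/(-0.06324) = -5.70282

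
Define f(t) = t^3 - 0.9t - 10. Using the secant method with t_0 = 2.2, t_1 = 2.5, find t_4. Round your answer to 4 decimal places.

f(2.2) = -1.332000, f(2.5) = 3.375000
t_2 = 2.500000 − 3.375000·(2.500000 − 2.200000) / (3.375000 − (-1.332000)) = 2.500000 − (1.012500)/(4.707000) = 2.284895
f(2.284895) = -0.127553
t_3 = 2.284895 − (-0.127553)·(2.284895 − 2.500000) / (-0.127553 − 3.375000) = 2.284895 − (0.027437)/(-3.502553) = 2.292728
f(2.292728) = -0.011492
t_4 = 2.292728 − (-0.011492)·(2.292728 − 2.284895) / (-0.011492 − (-0.127553)) = 2.292728 − (-0.000090)/(0.116062) = 2.293504

2.2935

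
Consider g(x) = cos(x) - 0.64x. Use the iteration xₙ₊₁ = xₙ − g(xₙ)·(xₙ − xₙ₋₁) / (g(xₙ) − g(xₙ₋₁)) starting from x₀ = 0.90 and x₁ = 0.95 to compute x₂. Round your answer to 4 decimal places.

0.9317

g(0.90) = 0.045610, g(0.95) = -0.026317
x₂ = 0.950000 − (-0.026317)·(0.950000 − 0.900000) / (-0.026317 − 0.045610) = 0.950000 − (-0.001316)/(-0.071927) = 0.931706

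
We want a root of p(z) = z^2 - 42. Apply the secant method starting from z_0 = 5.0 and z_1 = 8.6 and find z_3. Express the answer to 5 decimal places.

6.44781

p(5.0) = -17.0000000, p(8.6) = 31.9600000
z_2 = 8.6000000 − 31.9600000·(8.6000000 − 5.0000000) / (31.9600000 − (-17.0000000)) = 8.6000000 − (115.0560000)/(48.9600000) = 6.2500000
p(6.2500000) = -2.9375000
z_3 = 6.2500000 − (-2.9375000)·(6.2500000 − 8.6000000) / (-2.9375000 − 31.9600000) = 6.2500000 − (6.9031250)/(-34.8975000) = 6.4478114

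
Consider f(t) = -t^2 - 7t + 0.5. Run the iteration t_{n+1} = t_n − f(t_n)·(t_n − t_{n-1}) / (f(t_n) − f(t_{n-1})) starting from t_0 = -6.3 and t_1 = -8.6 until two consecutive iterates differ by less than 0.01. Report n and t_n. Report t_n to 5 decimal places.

n = 5, t_n = -7.07071

f(-6.3) = 4.9100000, f(-8.6) = -13.2600000
t_2 = -8.6000000 − (-13.2600000)·(-2.3000000)/(-18.1700000) = -6.9215190;  |Δ| = 1.6784810
f(-6.9215190) = 1.0432078
t_3 = -6.9215190 − 1.0432078·(1.6784810)/(14.3032078) = -7.0439394;  |Δ| = 0.1224204
f(-7.0439394) = 0.1904936
t_4 = -7.0439394 − 0.1904936·(-0.1224204)/(-0.8527142) = -7.0712877;  |Δ| = 0.0273483
f(-7.0712877) = -0.0040959
t_5 = -7.0712877 − (-0.0040959)·(-0.0273483)/(-0.1945895) = -7.0707121;  |Δ| = 0.0005757
|t_5 − t_4| = 0.0005757 < 0.01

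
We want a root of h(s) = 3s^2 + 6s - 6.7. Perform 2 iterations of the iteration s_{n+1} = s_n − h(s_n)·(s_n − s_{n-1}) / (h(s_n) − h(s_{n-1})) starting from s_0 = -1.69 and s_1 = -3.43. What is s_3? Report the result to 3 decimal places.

-2.763

h(-1.69) = -8.27170, h(-3.43) = 8.01470
s_2 = -3.43000 − 8.01470·(-3.43000 − (-1.69000)) / (8.01470 − (-8.27170)) = -3.43000 − (-13.94558)/(16.28640) = -2.57373
h(-2.57373) = -2.27013
s_3 = -2.57373 − (-2.27013)·(-2.57373 − (-3.43000)) / (-2.27013 − 8.01470) = -2.57373 − (-1.94385)/(-10.28483) = -2.76273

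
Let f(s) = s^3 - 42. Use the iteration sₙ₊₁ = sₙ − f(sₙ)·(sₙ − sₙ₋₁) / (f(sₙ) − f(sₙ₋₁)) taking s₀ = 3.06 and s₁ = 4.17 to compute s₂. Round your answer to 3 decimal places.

f(3.06) = -13.34738, f(4.17) = 30.51171
s₂ = 4.17000 − 30.51171·(4.17000 − 3.06000) / (30.51171 − (-13.34738)) = 4.17000 − (33.86800)/(43.85910) = 3.39780

3.398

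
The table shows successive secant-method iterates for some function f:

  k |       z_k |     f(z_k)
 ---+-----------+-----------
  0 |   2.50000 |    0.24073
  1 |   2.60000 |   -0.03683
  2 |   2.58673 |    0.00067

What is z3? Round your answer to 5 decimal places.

2.58697

z3 = 2.58673 − 0.00067·(2.58673 − 2.60000) / (0.00067 − (-0.03683))
   = 2.58673 − (-0.0000089)/(0.0375000) = 2.5869671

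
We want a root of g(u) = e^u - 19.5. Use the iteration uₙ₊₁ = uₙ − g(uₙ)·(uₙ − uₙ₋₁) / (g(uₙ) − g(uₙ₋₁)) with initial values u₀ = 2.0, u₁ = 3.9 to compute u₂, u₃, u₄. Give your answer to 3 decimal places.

g(2.0) = -12.11094, g(3.9) = 29.90245
u₂ = 3.90000 − 29.90245·(3.90000 − 2.00000) / (29.90245 − (-12.11094)) = 3.90000 − (56.81465)/(42.01339) = 2.54770
g(2.54770) = -6.72230
u₃ = 2.54770 − (-6.72230)·(2.54770 − 3.90000) / (-6.72230 − 29.90245) = 2.54770 − (9.09056)/(-36.62475) = 2.79591
g(2.79591) = -3.12248
u₄ = 2.79591 − (-3.12248)·(2.79591 − 2.54770) / (-3.12248 − (-6.72230)) = 2.79591 − (-0.77503)/(3.59982) = 3.01121

2.548, 2.796, 3.011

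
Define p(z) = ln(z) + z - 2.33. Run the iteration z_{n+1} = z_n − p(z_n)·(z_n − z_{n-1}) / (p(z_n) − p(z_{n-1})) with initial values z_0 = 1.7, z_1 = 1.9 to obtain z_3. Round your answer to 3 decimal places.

p(1.7) = -0.09937, p(1.9) = 0.21185
z_2 = 1.90000 − 0.21185·(1.90000 − 1.70000) / (0.21185 − (-0.09937)) = 1.90000 − (0.04237)/(0.31123) = 1.76386
p(1.76386) = 0.00136
z_3 = 1.76386 − 0.00136·(1.76386 − 1.90000) / (0.00136 − 0.21185) = 1.76386 − (-0.00019)/(-0.21049) = 1.76298

1.763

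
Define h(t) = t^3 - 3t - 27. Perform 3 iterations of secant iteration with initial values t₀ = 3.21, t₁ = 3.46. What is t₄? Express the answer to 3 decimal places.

h(3.21) = -3.55384, h(3.46) = 4.04174
t₂ = 3.46000 − 4.04174·(3.46000 − 3.21000) / (4.04174 − (-3.55384)) = 3.46000 − (1.01043)/(7.59557) = 3.32697
h(3.32697) = -0.15556
t₃ = 3.32697 − (-0.15556)·(3.32697 − 3.46000) / (-0.15556 − 4.04174) = 3.32697 − (0.02069)/(-4.19729) = 3.33190
h(3.33190) = -0.00639
t₄ = 3.33190 − (-0.00639)·(3.33190 − 3.32697) / (-0.00639 − (-0.15556)) = 3.33190 − (-0.00003)/(0.14917) = 3.33211

3.332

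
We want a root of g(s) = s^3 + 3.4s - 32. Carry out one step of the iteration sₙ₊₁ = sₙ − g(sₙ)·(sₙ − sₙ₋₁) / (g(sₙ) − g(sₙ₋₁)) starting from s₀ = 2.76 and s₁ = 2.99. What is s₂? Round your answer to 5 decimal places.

g(2.76) = -1.5914240, g(2.99) = 4.8968990
s₂ = 2.9900000 − 4.8968990·(2.9900000 − 2.7600000) / (4.8968990 − (-1.5914240)) = 2.9900000 − (1.1262868)/(6.4883230) = 2.8164133

2.81641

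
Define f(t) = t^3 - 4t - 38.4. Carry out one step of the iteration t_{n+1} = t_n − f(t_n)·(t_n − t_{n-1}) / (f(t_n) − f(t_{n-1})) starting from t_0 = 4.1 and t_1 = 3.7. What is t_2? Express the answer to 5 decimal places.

f(4.1) = 14.1210000, f(3.7) = -2.5470000
t_2 = 3.7000000 − (-2.5470000)·(3.7000000 − 4.1000000) / (-2.5470000 − 14.1210000) = 3.7000000 − (1.0188000)/(-16.6680000) = 3.7611231

3.76112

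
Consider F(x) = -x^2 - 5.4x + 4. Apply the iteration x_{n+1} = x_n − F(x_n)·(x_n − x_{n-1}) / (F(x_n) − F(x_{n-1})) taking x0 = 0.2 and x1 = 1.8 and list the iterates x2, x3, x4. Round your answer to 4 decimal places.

F(0.2) = 2.880000, F(1.8) = -8.960000
x2 = 1.800000 − (-8.960000)·(1.800000 − 0.200000) / (-8.960000 − 2.880000) = 1.800000 − (-14.336000)/(-11.840000) = 0.589189
F(0.589189) = 0.471234
x3 = 0.589189 − 0.471234·(0.589189 − 1.800000) / (0.471234 − (-8.960000)) = 0.589189 − (-0.570576)/(9.431234) = 0.649688
F(0.649688) = 0.069592
x4 = 0.649688 − 0.069592·(0.649688 − 0.589189) / (0.069592 − 0.471234) = 0.649688 − (0.004210)/(-0.401642) = 0.660170

0.5892, 0.6497, 0.6602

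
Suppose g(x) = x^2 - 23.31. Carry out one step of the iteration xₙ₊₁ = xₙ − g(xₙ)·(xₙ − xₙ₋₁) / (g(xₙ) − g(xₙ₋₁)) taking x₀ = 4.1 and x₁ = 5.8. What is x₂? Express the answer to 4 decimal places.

4.7566

g(4.1) = -6.500000, g(5.8) = 10.330000
x₂ = 5.800000 − 10.330000·(5.800000 − 4.100000) / (10.330000 − (-6.500000)) = 5.800000 − (17.561000)/(16.830000) = 4.756566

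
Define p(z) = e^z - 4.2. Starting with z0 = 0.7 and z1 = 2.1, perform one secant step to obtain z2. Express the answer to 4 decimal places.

1.1975

p(0.7) = -2.186247, p(2.1) = 3.966170
z2 = 2.100000 − 3.966170·(2.100000 − 0.700000) / (3.966170 − (-2.186247)) = 2.100000 − (5.552638)/(6.152417) = 1.197487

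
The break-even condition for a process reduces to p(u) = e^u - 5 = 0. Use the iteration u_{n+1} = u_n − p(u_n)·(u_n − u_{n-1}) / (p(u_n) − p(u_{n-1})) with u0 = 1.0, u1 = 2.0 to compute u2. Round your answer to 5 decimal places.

p(1.0) = -2.2817182, p(2.0) = 2.3890561
u2 = 2.0000000 − 2.3890561·(2.0000000 − 1.0000000) / (2.3890561 − (-2.2817182)) = 2.0000000 − (2.3890561)/(4.6707743) = 1.4885096

1.48851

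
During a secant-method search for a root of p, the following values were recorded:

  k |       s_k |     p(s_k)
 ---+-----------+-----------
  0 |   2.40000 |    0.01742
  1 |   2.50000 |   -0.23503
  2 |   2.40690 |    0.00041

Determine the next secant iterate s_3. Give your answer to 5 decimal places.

2.40706

s_3 = 2.40690 − 0.00041·(2.40690 − 2.50000) / (0.00041 − (-0.23503))
   = 2.40690 − (-0.0000382)/(0.2354400) = 2.4070621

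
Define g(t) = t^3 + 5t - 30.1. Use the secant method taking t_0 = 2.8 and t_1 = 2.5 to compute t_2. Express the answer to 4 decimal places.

g(2.8) = 5.852000, g(2.5) = -1.975000
t_2 = 2.500000 − (-1.975000)·(2.500000 − 2.800000) / (-1.975000 − 5.852000) = 2.500000 − (0.592500)/(-7.827000) = 2.575700

2.5757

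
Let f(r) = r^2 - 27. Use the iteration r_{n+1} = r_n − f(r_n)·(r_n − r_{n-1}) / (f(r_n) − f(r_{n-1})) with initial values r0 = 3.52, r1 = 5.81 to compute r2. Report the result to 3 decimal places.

f(3.52) = -14.60960, f(5.81) = 6.75610
r2 = 5.81000 − 6.75610·(5.81000 − 3.52000) / (6.75610 − (-14.60960)) = 5.81000 − (15.47147)/(21.36570) = 5.08587

5.086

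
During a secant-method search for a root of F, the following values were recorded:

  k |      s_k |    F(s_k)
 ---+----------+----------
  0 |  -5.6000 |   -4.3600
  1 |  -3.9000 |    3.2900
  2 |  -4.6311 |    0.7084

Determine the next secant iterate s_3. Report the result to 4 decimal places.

s_3 = -4.6311 − 0.7084·(-4.6311 − (-3.9000)) / (0.7084 − 3.2900)
   = -4.6311 − (-0.517911)/(-2.581600) = -4.831716

-4.8317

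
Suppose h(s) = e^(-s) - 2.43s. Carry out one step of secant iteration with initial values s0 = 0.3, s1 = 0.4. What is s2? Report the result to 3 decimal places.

0.304

h(0.3) = 0.01182, h(0.4) = -0.30168
s2 = 0.40000 − (-0.30168)·(0.40000 − 0.30000) / (-0.30168 − 0.01182) = 0.40000 − (-0.03017)/(-0.31350) = 0.30377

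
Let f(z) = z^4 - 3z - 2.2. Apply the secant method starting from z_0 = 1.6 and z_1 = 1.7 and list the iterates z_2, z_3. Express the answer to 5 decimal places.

1.62979, 1.63198

f(1.6) = -0.4464000, f(1.7) = 1.0521000
z_2 = 1.7000000 − 1.0521000·(1.7000000 − 1.6000000) / (1.0521000 − (-0.4464000)) = 1.7000000 − (0.1052100)/(1.4985000) = 1.6297898
f(1.6297898) = -0.0338925
z_3 = 1.6297898 − (-0.0338925)·(1.6297898 − 1.7000000) / (-0.0338925 − 1.0521000) = 1.6297898 − (0.0023796)/(-1.0859925) = 1.6319810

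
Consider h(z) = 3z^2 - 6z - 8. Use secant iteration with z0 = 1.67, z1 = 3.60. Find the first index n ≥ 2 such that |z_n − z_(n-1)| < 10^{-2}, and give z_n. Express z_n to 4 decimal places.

h(1.67) = -9.653300, h(3.60) = 9.280000
z2 = 3.600000 − 9.280000·(1.930000)/(18.933300) = 2.654027;  |Δ| = 0.945973
h(2.654027) = -2.792589
z3 = 2.654027 − (-2.792589)·(-0.945973)/(-12.072589) = 2.872846;  |Δ| = 0.218819
h(2.872846) = -0.477346
z4 = 2.872846 − (-0.477346)·(0.218819)/(2.315243) = 2.917961;  |Δ| = 0.045115
h(2.917961) = 0.035722
z5 = 2.917961 − 0.035722·(0.045115)/(0.513068) = 2.914820;  |Δ| = 0.003141
|z5 − z4| = 0.003141 < 10^{-2}

n = 5, z_n = 2.9148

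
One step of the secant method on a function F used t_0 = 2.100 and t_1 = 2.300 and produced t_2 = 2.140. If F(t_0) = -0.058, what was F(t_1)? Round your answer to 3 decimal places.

0.232

The secant line through (2.100, -0.058) and (2.300, F(t_1)) crosses zero at t_2 = 2.140.
So (2.100, -0.058), (2.300, F(t_1)), (2.140, 0) are collinear:
F(t_1) = -0.058 · (2.300 − 2.140) / (2.100 − 2.140) = -0.058 · (0.16000)/(-0.04000) = 0.23200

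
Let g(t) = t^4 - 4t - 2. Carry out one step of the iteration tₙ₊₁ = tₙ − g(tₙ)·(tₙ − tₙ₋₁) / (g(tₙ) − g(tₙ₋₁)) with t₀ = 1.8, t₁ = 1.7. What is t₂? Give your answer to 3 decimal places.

1.726

g(1.8) = 1.29760, g(1.7) = -0.44790
t₂ = 1.70000 − (-0.44790)·(1.70000 − 1.80000) / (-0.44790 − 1.29760) = 1.70000 − (0.04479)/(-1.74550) = 1.72566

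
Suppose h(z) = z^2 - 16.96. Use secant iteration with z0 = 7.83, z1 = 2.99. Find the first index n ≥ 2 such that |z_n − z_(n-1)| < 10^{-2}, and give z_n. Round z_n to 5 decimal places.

n = 5, z_n = 4.11823

h(7.83) = 44.3489000, h(2.99) = -8.0199000
z2 = 2.9900000 − (-8.0199000)·(-4.8400000)/(-52.3688000) = 3.7312107;  |Δ| = 0.7412107
h(3.7312107) = -3.0380666
z3 = 3.7312107 − (-3.0380666)·(0.7412107)/(4.9818334) = 4.1832225;  |Δ| = 0.4520118
h(4.1832225) = 0.5393507
z4 = 4.1832225 − 0.5393507·(0.4520118)/(3.5774172) = 4.1150748;  |Δ| = 0.0681477
h(4.1150748) = -0.0261595
z5 = 4.1150748 − (-0.0261595)·(-0.0681477)/(-0.5655101) = 4.1182272;  |Δ| = 0.0031524
|z5 − z4| = 0.0031524 < 10^{-2}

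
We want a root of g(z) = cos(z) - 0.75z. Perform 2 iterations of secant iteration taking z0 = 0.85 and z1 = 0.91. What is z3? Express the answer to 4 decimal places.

g(0.85) = 0.022483, g(0.91) = -0.068754
z2 = 0.910000 − (-0.068754)·(0.910000 − 0.850000) / (-0.068754 − 0.022483) = 0.910000 − (-0.004125)/(-0.091237) = 0.864785
g(0.864785) = 0.000214
z3 = 0.864785 − 0.000214·(0.864785 − 0.910000) / (0.000214 − (-0.068754)) = 0.864785 − (-0.000010)/(0.068969) = 0.864926

0.8649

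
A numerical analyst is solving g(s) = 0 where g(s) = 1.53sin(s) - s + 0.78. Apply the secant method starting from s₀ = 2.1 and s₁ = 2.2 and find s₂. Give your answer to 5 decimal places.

2.10039

g(2.1) = 0.0007103, g(2.2) = -0.1830005
s₂ = 2.2000000 − (-0.1830005)·(2.2000000 − 2.1000000) / (-0.1830005 − 0.0007103) = 2.2000000 − (-0.0183001)/(-0.1837108) = 2.1003867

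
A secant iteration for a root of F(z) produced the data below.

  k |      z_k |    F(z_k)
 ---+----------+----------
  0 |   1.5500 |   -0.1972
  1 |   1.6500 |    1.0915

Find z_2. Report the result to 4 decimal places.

1.5653

z_2 = 1.6500 − 1.0915·(1.6500 − 1.5500) / (1.0915 − (-0.1972))
   = 1.6500 − (0.109150)/(1.288700) = 1.565302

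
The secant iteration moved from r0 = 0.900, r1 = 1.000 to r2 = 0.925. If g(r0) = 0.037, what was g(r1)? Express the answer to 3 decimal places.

The secant line through (0.900, 0.037) and (1.000, g(r1)) crosses zero at r2 = 0.925.
So (0.900, 0.037), (1.000, g(r1)), (0.925, 0) are collinear:
g(r1) = 0.037 · (1.000 − 0.925) / (0.900 − 0.925) = 0.037 · (0.07500)/(-0.02500) = -0.11100

-0.111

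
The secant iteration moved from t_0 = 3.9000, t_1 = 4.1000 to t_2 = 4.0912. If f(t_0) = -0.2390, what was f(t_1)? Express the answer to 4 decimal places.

The secant line through (3.9000, -0.2390) and (4.1000, f(t_1)) crosses zero at t_2 = 4.0912.
So (3.9000, -0.2390), (4.1000, f(t_1)), (4.0912, 0) are collinear:
f(t_1) = -0.2390 · (4.1000 − 4.0912) / (3.9000 − 4.0912) = -0.2390 · (0.008800)/(-0.191200) = 0.011000

0.0110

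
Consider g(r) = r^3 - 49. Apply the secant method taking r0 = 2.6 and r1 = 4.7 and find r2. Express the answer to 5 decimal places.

g(2.6) = -31.4240000, g(4.7) = 54.8230000
r2 = 4.7000000 − 54.8230000·(4.7000000 − 2.6000000) / (54.8230000 − (-31.4240000)) = 4.7000000 − (115.1283000)/(86.2470000) = 3.3651327

3.36513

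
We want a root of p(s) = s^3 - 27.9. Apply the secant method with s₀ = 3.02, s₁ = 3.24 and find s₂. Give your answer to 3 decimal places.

3.032

p(3.02) = -0.35639, p(3.24) = 6.11222
s₂ = 3.24000 − 6.11222·(3.24000 − 3.02000) / (6.11222 − (-0.35639)) = 3.24000 − (1.34469)/(6.46862) = 3.03212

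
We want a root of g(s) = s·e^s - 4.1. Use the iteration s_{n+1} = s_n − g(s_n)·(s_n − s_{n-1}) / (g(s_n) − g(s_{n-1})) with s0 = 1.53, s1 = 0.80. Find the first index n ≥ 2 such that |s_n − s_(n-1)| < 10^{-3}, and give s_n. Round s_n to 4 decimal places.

n = 6, s_n = 1.2157

g(1.53) = 2.965811, g(0.80) = -2.319567
s2 = 0.800000 − (-2.319567)·(-0.730000)/(-5.285378) = 1.120371;  |Δ| = 0.320371
g(1.120371) = -0.664949
s3 = 1.120371 − (-0.664949)·(0.320371)/(1.654618) = 1.249121;  |Δ| = 0.128749
g(1.249121) = 0.256027
s4 = 1.249121 − 0.256027·(0.128749)/(0.920976) = 1.213329;  |Δ| = 0.035792
g(1.213329) = -0.017552
s5 = 1.213329 − (-0.017552)·(-0.035792)/(-0.273579) = 1.215625;  |Δ| = 0.002296
g(1.215625) = -0.000423
s6 = 1.215625 − (-0.000423)·(0.002296)/(0.017129) = 1.215682;  |Δ| = 0.000057
|s6 − s5| = 0.000057 < 10^{-3}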